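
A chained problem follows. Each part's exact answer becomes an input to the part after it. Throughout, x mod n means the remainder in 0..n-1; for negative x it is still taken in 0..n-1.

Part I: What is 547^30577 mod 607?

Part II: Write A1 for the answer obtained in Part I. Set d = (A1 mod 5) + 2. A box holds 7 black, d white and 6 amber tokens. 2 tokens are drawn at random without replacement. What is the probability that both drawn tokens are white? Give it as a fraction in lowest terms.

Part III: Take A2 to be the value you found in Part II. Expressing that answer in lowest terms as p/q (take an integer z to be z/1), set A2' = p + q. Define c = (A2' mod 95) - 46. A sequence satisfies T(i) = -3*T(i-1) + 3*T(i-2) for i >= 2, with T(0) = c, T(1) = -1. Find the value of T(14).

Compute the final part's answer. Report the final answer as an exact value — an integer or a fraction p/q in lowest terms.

377898291

Part I: squarings mod 607: 547^1=547, 547^2=565, 547^4=550, 547^8=214, 547^16=271, 547^32=601, 547^64=36, 547^128=82, 547^256=47, 547^512=388, 547^1024=8, 547^2048=64, 547^4096=454, 547^8192=343, 547^16384=498; 547^30577 = 547^1 * 547^16 * 547^32 * 547^64 * 547^256 * 547^512 * 547^1024 * 547^4096 * 547^8192 * 547^16384 = 399 (mod 607); answer 399
Part II: A1 = 399; d = 6; total draws C(19,2) = 171; favorable C(6,2) = 15; P = 5/57; answer 5/57
Part III: A2 = 5/57; threaded value p + q = 62; c = 16; T(2) = -3*(-1) + 3*(16) = 51; iterating: T(2)=51, T(3)=-156, T(4)=621, T(5)=-2331, T(6)=8856, T(7)=-33561, T(8)=127251, T(9)=-482436, T(10)=1829061, T(11)=-6934491, T(12)=26290656, T(13)=-99675441, T(14)=377898291; answer 377898291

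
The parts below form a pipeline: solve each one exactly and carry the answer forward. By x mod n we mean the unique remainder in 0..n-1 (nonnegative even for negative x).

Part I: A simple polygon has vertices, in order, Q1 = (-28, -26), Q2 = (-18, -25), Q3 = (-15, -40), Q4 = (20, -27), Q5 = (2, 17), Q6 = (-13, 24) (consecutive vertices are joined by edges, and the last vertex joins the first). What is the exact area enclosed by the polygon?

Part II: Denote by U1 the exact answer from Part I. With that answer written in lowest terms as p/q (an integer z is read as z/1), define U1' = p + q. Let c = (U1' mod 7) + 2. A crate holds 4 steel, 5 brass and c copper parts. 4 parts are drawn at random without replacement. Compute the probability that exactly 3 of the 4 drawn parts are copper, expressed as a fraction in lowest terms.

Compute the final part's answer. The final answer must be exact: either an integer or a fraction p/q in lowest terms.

18/85

Part I: cross terms: (-28*-25 - -18*-26)=232, (-18*-40 - -15*-25)=345, (-15*-27 - 20*-40)=1205, (20*17 - 2*-27)=394, (2*24 - -13*17)=269, (-13*-26 - -28*24)=1010; twice the area = |3455| = 3455; area = 3455/2; answer 3455/2
Part II: U1 = 3455/2; threaded value p + q = 3457; c = 8; total draws C(17,4) = 2380; favorable C(8,3)*C(9,1) = 504; P = 18/85; answer 18/85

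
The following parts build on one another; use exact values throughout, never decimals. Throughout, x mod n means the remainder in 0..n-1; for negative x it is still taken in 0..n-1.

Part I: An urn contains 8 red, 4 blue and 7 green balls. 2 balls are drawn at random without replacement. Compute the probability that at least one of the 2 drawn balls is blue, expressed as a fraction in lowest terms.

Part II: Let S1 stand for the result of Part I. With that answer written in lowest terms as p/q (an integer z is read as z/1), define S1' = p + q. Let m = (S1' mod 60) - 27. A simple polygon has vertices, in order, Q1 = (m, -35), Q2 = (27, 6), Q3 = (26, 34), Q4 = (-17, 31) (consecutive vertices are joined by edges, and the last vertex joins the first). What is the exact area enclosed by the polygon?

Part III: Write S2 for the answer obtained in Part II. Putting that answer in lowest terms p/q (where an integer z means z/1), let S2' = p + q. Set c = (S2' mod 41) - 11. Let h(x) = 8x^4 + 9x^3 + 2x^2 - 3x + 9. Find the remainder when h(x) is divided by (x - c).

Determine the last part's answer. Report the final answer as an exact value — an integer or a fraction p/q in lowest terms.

12375

Part I: total draws C(19,2) = 171; complement C(15,2) = 105; favorable 171 - 105 = 66; P = 22/57; answer 22/57
Part II: S1 = 22/57; threaded value p + q = 79; m = -8; cross terms: (-8*6 - 27*-35)=897, (27*34 - 26*6)=762, (26*31 - -17*34)=1384, (-17*-35 - -8*31)=843; twice the area = |3886| = 3886; area = 1943; answer 1943
Part III: S2 = 1943; threaded value p + q = 1944; c = 6; remainder = value at the root: 8*(6)^4 + 9*(6)^3 + 2*(6)^2 - 3*(6)^1 + 9 = (10368) + (1944) + (72) + (-18) + (9) = 12375; answer 12375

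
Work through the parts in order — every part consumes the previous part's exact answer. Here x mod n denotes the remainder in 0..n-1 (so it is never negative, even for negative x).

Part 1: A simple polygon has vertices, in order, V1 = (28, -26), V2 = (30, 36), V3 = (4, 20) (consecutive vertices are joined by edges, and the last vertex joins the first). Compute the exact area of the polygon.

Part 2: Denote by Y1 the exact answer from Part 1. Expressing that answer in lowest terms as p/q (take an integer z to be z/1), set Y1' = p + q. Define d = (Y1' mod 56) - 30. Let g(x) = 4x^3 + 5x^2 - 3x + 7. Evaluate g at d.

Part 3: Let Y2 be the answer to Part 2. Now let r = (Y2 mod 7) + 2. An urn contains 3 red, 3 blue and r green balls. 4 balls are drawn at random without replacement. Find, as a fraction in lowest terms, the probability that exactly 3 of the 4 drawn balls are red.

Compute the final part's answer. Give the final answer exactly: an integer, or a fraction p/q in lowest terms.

Part 1: cross terms: (28*36 - 30*-26)=1788, (30*20 - 4*36)=456, (4*-26 - 28*20)=-664; twice the area = |1580| = 1580; area = 790; answer 790
Part 2: Y1 = 790; threaded value p + q = 791; d = -23; 4*(-23)^3 + 5*(-23)^2 - 3*(-23)^1 + 7 = (-48668) + (2645) + (69) + (7) = -45947; answer -45947
Part 3: Y2 = -45947; r = 3; total draws C(9,4) = 126; favorable C(3,3)*C(6,1) = 6; P = 1/21; answer 1/21

1/21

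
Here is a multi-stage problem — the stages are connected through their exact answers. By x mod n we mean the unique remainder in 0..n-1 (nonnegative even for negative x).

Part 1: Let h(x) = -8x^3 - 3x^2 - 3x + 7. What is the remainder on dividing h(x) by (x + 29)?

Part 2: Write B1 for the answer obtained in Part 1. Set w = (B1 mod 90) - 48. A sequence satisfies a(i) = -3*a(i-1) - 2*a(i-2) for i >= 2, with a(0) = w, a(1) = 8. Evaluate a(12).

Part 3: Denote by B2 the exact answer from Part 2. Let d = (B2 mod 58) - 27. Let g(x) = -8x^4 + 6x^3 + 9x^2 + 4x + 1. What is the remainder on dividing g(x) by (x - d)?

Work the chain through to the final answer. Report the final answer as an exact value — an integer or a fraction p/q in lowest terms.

Part 1: remainder = value at the root: -8*(-29)^3 - 3*(-29)^2 - 3*(-29)^1 + 7 = (195112) + (-2523) + (87) + (7) = 192683; answer 192683
Part 2: B1 = 192683; w = 35; a(2) = -3*(8) - 2*(35) = -94; iterating: a(2)=-94, a(3)=266, a(4)=-610, a(5)=1298, a(6)=-2674, a(7)=5426, a(8)=-10930, a(9)=21938, a(10)=-43954, a(11)=87986, a(12)=-176050; answer -176050
Part 3: B2 = -176050; d = 11; remainder = value at the root: -8*(11)^4 + 6*(11)^3 + 9*(11)^2 + 4*(11)^1 + 1 = (-117128) + (7986) + (1089) + (44) + (1) = -108008; answer -108008

-108008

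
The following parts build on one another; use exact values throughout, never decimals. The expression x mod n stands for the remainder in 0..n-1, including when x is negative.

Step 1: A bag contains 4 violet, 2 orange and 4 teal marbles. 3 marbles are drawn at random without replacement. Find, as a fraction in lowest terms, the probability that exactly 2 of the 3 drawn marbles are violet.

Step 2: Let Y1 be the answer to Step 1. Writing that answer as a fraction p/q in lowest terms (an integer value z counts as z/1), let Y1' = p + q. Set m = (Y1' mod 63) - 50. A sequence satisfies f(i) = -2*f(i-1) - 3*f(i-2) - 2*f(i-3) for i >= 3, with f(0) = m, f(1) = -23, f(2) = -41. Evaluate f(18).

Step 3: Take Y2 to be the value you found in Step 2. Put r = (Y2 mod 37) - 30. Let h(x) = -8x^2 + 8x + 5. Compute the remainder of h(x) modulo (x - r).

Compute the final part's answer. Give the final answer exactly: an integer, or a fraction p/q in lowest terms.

Step 1: total draws C(10,3) = 120; favorable C(4,2)*C(6,1) = 36; P = 3/10; answer 3/10
Step 2: Y1 = 3/10; threaded value p + q = 13; m = -37; f(3) = -2*(-41) - 3*(-23) - 2*(-37) = 225; iterating: f(3)=225, f(4)=-281, f(5)=-31, f(6)=455, f(7)=-255, f(8)=-793, f(9)=1441, f(10)=7, f(11)=-2751, f(12)=2599, f(13)=3041, f(14)=-8377, f(15)=2433, f(16)=14183, f(17)=-18911, f(18)=-9593; answer -9593
Step 3: Y2 = -9593; r = -3; remainder = value at the root: -8*(-3)^2 + 8*(-3)^1 + 5 = (-72) + (-24) + (5) = -91; answer -91

-91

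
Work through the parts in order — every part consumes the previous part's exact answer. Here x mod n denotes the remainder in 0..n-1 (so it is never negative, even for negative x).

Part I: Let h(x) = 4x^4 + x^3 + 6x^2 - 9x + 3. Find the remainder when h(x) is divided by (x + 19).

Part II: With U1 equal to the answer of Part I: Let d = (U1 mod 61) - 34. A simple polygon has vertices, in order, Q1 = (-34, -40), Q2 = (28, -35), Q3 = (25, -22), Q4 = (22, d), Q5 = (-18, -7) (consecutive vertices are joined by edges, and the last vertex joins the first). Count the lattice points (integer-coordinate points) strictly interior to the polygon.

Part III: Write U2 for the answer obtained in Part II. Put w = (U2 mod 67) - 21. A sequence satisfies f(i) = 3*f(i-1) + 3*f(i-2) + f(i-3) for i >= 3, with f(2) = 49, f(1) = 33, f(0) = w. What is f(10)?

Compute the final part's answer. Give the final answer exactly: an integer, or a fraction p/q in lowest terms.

2914089

Part I: remainder = value at the root: 4*(-19)^4 + 1*(-19)^3 + 6*(-19)^2 - 9*(-19)^1 + 3 = (521284) + (-6859) + (2166) + (171) + (3) = 516765; answer 516765
Part II: U1 = 516765; d = 0; cross terms: (-34*-35 - 28*-40)=2310, (28*-22 - 25*-35)=259, (25*0 - 22*-22)=484, (22*-7 - -18*0)=-154, (-18*-40 - -34*-7)=482; twice the area = |3381| = 3381; area = 3381/2; boundary points = 1 + 1 + 1 + 1 + 1 = 5; strictly interior points = area - boundary/2 + 1 = 1689; answer 1689
Part III: U2 = 1689; w = -7; f(3) = 3*(49) + 3*(33) + 1*(-7) = 239; iterating: f(3)=239, f(4)=897, f(5)=3457, f(6)=13301, f(7)=51171, f(8)=196873, f(9)=757433, f(10)=2914089; answer 2914089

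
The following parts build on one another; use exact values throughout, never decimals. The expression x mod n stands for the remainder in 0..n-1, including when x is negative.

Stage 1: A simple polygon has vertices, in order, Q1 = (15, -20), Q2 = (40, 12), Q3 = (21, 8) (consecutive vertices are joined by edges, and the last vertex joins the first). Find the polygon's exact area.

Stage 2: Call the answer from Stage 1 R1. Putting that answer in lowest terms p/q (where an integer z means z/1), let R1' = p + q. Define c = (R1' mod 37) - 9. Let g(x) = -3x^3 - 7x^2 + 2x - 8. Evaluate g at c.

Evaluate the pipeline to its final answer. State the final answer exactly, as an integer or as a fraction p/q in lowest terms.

Stage 1: cross terms: (15*12 - 40*-20)=980, (40*8 - 21*12)=68, (21*-20 - 15*8)=-540; twice the area = |508| = 508; area = 254; answer 254
Stage 2: R1 = 254; threaded value p + q = 255; c = 24; -3*(24)^3 - 7*(24)^2 + 2*(24)^1 - 8 = (-41472) + (-4032) + (48) + (-8) = -45464; answer -45464

-45464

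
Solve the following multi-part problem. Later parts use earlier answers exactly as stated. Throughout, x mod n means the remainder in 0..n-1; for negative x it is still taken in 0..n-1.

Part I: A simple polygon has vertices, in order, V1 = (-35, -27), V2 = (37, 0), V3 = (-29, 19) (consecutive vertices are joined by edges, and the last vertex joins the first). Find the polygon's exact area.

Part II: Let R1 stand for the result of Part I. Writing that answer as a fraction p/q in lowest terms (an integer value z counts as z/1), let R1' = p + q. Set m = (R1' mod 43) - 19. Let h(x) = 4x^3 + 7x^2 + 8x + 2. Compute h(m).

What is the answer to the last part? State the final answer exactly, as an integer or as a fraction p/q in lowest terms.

Part I: cross terms: (-35*0 - 37*-27)=999, (37*19 - -29*0)=703, (-29*-27 - -35*19)=1448; twice the area = |3150| = 3150; area = 1575; answer 1575
Part II: R1 = 1575; threaded value p + q = 1576; m = 9; 4*(9)^3 + 7*(9)^2 + 8*(9)^1 + 2 = (2916) + (567) + (72) + (2) = 3557; answer 3557

3557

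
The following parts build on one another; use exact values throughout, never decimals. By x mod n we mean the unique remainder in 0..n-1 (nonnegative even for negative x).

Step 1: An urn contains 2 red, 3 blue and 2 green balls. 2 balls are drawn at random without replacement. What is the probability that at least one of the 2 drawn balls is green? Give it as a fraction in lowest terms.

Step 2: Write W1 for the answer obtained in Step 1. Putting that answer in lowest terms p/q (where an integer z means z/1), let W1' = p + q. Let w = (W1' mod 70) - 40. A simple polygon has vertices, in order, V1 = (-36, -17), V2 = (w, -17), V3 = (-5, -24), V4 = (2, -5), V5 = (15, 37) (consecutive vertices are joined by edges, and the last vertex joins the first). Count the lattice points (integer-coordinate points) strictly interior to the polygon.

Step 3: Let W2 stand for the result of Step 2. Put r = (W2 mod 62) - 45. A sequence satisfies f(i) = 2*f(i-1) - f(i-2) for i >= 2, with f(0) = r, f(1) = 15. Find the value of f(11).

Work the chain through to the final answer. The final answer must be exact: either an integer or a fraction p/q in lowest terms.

Step 1: total draws C(7,2) = 21; complement C(5,2) = 10; favorable 21 - 10 = 11; P = 11/21; answer 11/21
Step 2: W1 = 11/21; threaded value p + q = 32; w = -8; cross terms: (-36*-17 - -8*-17)=476, (-8*-24 - -5*-17)=107, (-5*-5 - 2*-24)=73, (2*37 - 15*-5)=149, (15*-17 - -36*37)=1077; twice the area = |1882| = 1882; area = 941; boundary points = 28 + 1 + 1 + 1 + 3 = 34; strictly interior points = area - boundary/2 + 1 = 925; answer 925
Step 3: W2 = 925; r = 12; f(2) = 2*(15) - 1*(12) = 18; iterating: f(2)=18, f(3)=21, f(4)=24, f(5)=27, f(6)=30, f(7)=33, f(8)=36, f(9)=39, f(10)=42, f(11)=45; answer 45

45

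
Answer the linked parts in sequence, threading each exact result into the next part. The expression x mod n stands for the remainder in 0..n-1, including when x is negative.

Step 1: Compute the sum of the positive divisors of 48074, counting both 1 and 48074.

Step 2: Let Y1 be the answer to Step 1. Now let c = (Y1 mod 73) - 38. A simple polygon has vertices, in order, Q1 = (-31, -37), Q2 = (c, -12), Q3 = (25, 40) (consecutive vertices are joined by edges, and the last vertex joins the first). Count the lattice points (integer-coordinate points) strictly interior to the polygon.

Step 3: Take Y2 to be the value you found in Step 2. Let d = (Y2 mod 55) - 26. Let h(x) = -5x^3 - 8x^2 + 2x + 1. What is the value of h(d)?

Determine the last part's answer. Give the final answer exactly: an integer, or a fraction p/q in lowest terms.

Step 1: 48074 = 2 * 13 * 43^2; sigma = (1 + 2) * (1 + 13) * (1 + 43 + 1849) = 3 * 14 * 1893 = 79506; answer 79506
Step 2: Y1 = 79506; c = -29; cross terms: (-31*-12 - -29*-37)=-701, (-29*40 - 25*-12)=-860, (25*-37 - -31*40)=315; twice the area = |-1246| = 1246; area = 623; boundary points = 1 + 2 + 7 = 10; strictly interior points = area - boundary/2 + 1 = 619; answer 619
Step 3: Y2 = 619; d = -12; -5*(-12)^3 - 8*(-12)^2 + 2*(-12)^1 + 1 = (8640) + (-1152) + (-24) + (1) = 7465; answer 7465

7465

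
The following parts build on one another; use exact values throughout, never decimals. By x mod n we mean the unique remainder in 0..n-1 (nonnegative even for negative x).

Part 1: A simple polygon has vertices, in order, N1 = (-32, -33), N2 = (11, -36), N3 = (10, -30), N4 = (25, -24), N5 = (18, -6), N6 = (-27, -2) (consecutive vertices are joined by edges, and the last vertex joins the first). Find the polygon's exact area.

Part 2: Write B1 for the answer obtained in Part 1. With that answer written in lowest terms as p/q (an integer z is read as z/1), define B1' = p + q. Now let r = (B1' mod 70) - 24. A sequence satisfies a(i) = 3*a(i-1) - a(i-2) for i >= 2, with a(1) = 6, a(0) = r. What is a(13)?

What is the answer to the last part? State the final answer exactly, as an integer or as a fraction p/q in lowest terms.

1192038

Part 1: cross terms: (-32*-36 - 11*-33)=1515, (11*-30 - 10*-36)=30, (10*-24 - 25*-30)=510, (25*-6 - 18*-24)=282, (18*-2 - -27*-6)=-198, (-27*-33 - -32*-2)=827; twice the area = |2966| = 2966; area = 1483; answer 1483
Part 2: B1 = 1483; threaded value p + q = 1484; r = -10; a(2) = 3*(6) - 1*(-10) = 28; iterating: a(2)=28, a(3)=78, a(4)=206, a(5)=540, a(6)=1414, a(7)=3702, a(8)=9692, a(9)=25374, a(10)=66430, a(11)=173916, a(12)=455318, a(13)=1192038; answer 1192038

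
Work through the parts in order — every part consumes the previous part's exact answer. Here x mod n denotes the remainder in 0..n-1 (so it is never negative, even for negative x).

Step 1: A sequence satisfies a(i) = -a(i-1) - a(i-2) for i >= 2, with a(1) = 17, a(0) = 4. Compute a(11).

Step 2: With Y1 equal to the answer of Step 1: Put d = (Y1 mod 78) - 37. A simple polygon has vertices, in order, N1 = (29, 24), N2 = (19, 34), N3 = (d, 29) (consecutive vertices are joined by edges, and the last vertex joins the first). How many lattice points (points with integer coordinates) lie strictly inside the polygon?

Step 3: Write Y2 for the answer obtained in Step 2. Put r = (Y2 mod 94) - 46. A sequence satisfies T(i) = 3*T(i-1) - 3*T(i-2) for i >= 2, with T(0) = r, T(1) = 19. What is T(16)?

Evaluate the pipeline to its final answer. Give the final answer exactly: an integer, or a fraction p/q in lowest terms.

Step 1: a(2) = -1*(17) - 1*(4) = -21; iterating: a(2)=-21, a(3)=4, a(4)=17, a(5)=-21, a(6)=4, a(7)=17, a(8)=-21, a(9)=4, a(10)=17, a(11)=-21; answer -21
Step 2: Y1 = -21; d = 20; cross terms: (29*34 - 19*24)=530, (19*29 - 20*34)=-129, (20*24 - 29*29)=-361; twice the area = |40| = 40; area = 20; boundary points = 10 + 1 + 1 = 12; strictly interior points = area - boundary/2 + 1 = 15; answer 15
Step 3: Y2 = 15; r = -31; T(2) = 3*(19) - 3*(-31) = 150; iterating: T(2)=150, T(3)=393, T(4)=729, T(5)=1008, T(6)=837, T(7)=-513, T(8)=-4050, T(9)=-10611, T(10)=-19683, T(11)=-27216, T(12)=-22599, T(13)=13851, T(14)=109350, T(15)=286497, T(16)=531441; answer 531441

531441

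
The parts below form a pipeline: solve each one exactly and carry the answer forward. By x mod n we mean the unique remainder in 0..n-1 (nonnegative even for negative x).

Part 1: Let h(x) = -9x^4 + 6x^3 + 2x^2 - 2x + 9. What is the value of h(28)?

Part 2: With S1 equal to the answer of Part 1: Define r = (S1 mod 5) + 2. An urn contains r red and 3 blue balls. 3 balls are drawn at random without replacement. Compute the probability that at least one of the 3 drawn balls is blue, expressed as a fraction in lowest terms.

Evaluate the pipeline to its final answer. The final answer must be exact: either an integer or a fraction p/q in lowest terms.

16/21

Part 1: -9*(28)^4 + 6*(28)^3 + 2*(28)^2 - 2*(28)^1 + 9 = (-5531904) + (131712) + (1568) + (-56) + (9) = -5398671; answer -5398671
Part 2: S1 = -5398671; r = 6; total draws C(9,3) = 84; complement C(6,3) = 20; favorable 84 - 20 = 64; P = 16/21; answer 16/21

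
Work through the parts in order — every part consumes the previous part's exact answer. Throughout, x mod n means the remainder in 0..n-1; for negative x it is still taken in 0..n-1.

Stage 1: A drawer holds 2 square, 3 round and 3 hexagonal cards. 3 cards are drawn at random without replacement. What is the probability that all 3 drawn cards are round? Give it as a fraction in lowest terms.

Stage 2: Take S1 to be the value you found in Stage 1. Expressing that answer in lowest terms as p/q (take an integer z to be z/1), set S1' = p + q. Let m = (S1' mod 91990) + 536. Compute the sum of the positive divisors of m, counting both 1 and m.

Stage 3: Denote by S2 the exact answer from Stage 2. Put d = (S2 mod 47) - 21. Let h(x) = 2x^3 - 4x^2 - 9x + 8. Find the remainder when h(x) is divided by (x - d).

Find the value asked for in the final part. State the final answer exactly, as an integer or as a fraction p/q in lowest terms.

1061

Stage 1: total draws C(8,3) = 56; favorable C(3,3) = 1; P = 1/56; answer 1/56
Stage 2: S1 = 1/56; threaded value p + q = 57; m = 593; 593 is prime, so its only divisors are 1 and 593; sigma = 1 + 593 = 594; answer 594
Stage 3: S2 = 594; d = 9; remainder = value at the root: 2*(9)^3 - 4*(9)^2 - 9*(9)^1 + 8 = (1458) + (-324) + (-81) + (8) = 1061; answer 1061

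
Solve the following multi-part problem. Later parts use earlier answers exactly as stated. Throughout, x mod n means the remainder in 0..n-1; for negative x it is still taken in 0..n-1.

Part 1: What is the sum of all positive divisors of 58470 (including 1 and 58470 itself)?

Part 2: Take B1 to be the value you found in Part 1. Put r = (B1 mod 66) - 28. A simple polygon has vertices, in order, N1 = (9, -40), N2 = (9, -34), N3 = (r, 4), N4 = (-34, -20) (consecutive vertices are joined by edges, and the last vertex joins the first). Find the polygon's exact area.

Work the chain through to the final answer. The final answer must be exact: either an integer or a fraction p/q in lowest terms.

Part 1: 58470 = 2 * 3 * 5 * 1949; sigma = (1 + 2) * (1 + 3) * (1 + 5) * (1 + 1949) = 3 * 4 * 6 * 1950 = 140400; answer 140400
Part 2: B1 = 140400; r = -10; cross terms: (9*-34 - 9*-40)=54, (9*4 - -10*-34)=-304, (-10*-20 - -34*4)=336, (-34*-40 - 9*-20)=1540; twice the area = |1626| = 1626; area = 813; answer 813

813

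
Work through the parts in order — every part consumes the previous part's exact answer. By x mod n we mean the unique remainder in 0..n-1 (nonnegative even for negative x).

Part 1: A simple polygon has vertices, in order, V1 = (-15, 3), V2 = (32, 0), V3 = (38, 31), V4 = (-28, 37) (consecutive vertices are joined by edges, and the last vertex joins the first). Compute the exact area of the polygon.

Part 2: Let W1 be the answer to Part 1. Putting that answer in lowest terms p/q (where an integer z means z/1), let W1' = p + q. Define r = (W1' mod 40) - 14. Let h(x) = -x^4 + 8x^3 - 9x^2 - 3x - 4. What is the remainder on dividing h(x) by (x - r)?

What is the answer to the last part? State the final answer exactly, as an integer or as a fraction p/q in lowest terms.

-26349

Part 1: cross terms: (-15*0 - 32*3)=-96, (32*31 - 38*0)=992, (38*37 - -28*31)=2274, (-28*3 - -15*37)=471; twice the area = |3641| = 3641; area = 3641/2; answer 3641/2
Part 2: W1 = 3641/2; threaded value p + q = 3643; r = -11; remainder = value at the root: -1*(-11)^4 + 8*(-11)^3 - 9*(-11)^2 - 3*(-11)^1 - 4 = (-14641) + (-10648) + (-1089) + (33) + (-4) = -26349; answer -26349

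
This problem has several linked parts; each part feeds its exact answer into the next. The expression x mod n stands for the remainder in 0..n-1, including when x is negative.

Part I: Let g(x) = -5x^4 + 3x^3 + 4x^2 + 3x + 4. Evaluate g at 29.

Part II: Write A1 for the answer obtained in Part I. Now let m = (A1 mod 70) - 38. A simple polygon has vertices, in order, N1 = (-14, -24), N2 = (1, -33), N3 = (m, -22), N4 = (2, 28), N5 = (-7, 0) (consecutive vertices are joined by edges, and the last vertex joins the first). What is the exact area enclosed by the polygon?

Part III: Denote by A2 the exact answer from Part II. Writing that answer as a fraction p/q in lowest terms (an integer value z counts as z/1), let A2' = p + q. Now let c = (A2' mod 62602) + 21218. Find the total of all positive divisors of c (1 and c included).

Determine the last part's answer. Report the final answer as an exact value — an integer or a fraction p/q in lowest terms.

22032

Part I: -5*(29)^4 + 3*(29)^3 + 4*(29)^2 + 3*(29)^1 + 4 = (-3536405) + (73167) + (3364) + (87) + (4) = -3459783; answer -3459783
Part II: A1 = -3459783; m = -1; cross terms: (-14*-33 - 1*-24)=486, (1*-22 - -1*-33)=-55, (-1*28 - 2*-22)=16, (2*0 - -7*28)=196, (-7*-24 - -14*0)=168; twice the area = |811| = 811; area = 811/2; answer 811/2
Part III: A2 = 811/2; threaded value p + q = 813; c = 22031; 22031 is prime, so its only divisors are 1 and 22031; sigma = 1 + 22031 = 22032; answer 22032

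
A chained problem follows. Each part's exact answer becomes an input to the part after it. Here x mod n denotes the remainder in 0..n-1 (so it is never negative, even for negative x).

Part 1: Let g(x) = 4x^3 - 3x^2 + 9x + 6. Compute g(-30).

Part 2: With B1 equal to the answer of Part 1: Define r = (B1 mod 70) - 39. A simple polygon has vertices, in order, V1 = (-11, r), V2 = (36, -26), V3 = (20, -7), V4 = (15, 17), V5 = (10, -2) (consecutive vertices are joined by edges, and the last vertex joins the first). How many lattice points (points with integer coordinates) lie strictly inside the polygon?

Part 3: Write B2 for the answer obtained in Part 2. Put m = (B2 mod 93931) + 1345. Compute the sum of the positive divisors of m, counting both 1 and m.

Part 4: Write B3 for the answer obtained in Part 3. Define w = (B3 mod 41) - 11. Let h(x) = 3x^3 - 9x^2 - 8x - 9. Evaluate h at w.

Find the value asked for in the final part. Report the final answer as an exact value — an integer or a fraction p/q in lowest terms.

41041

Part 1: 4*(-30)^3 - 3*(-30)^2 + 9*(-30)^1 + 6 = (-108000) + (-2700) + (-270) + (6) = -110964; answer -110964
Part 2: B1 = -110964; r = 17; cross terms: (-11*-26 - 36*17)=-326, (36*-7 - 20*-26)=268, (20*17 - 15*-7)=445, (15*-2 - 10*17)=-200, (10*17 - -11*-2)=148; twice the area = |335| = 335; area = 335/2; boundary points = 1 + 1 + 1 + 1 + 1 = 5; strictly interior points = area - boundary/2 + 1 = 166; answer 166
Part 3: B2 = 166; m = 1511; 1511 is prime, so its only divisors are 1 and 1511; sigma = 1 + 1511 = 1512; answer 1512
Part 4: B3 = 1512; w = 25; 3*(25)^3 - 9*(25)^2 - 8*(25)^1 - 9 = (46875) + (-5625) + (-200) + (-9) = 41041; answer 41041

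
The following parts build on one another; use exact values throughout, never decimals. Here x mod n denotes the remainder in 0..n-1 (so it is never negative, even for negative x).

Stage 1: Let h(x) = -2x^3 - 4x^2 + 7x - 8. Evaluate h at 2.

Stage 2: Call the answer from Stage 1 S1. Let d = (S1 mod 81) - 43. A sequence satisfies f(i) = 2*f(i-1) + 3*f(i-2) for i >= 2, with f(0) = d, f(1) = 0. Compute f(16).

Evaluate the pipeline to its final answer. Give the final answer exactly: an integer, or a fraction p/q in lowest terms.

Stage 1: -2*(2)^3 - 4*(2)^2 + 7*(2)^1 - 8 = (-16) + (-16) + (14) + (-8) = -26; answer -26
Stage 2: S1 = -26; d = 12; f(2) = 2*(0) + 3*(12) = 36; iterating: f(2)=36, f(3)=72, f(4)=252, f(5)=720, f(6)=2196, f(7)=6552, f(8)=19692, f(9)=59040, f(10)=177156, f(11)=531432, f(12)=1594332, f(13)=4782960, f(14)=14348916, f(15)=43046712, f(16)=129140172; answer 129140172

129140172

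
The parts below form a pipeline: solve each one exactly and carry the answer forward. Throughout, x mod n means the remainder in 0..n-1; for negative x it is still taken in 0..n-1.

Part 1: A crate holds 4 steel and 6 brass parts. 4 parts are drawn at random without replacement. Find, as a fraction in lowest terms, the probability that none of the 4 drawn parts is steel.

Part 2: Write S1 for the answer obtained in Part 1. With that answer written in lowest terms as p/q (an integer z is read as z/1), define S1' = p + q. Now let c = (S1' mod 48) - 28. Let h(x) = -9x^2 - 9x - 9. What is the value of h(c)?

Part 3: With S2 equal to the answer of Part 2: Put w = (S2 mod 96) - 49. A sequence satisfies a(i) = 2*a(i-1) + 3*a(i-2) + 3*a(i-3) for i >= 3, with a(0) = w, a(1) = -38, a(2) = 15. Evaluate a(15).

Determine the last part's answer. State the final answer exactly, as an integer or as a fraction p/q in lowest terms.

-141698070

Part 1: total draws C(10,4) = 210; favorable C(6,4) = 15; P = 1/14; answer 1/14
Part 2: S1 = 1/14; threaded value p + q = 15; c = -13; -9*(-13)^2 - 9*(-13)^1 - 9 = (-1521) + (117) + (-9) = -1413; answer -1413
Part 3: S2 = -1413; w = -22; a(3) = 2*(15) + 3*(-38) + 3*(-22) = -150; iterating: a(3)=-150, a(4)=-369, a(5)=-1143, a(6)=-3843, a(7)=-12222, a(8)=-39402, a(9)=-126999, a(10)=-408870, a(11)=-1316943, a(12)=-4241493, a(13)=-13660425, a(14)=-43996158, a(15)=-141698070; answer -141698070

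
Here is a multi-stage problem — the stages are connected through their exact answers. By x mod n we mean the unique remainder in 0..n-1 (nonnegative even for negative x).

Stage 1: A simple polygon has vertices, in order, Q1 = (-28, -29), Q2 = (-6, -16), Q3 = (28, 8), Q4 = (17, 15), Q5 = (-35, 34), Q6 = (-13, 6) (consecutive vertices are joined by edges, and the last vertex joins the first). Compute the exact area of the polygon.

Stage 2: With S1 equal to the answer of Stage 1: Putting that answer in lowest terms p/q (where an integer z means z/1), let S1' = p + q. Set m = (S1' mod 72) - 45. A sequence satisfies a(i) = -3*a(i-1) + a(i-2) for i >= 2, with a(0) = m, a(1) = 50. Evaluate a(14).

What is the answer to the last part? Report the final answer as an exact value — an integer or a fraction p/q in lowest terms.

Stage 1: cross terms: (-28*-16 - -6*-29)=274, (-6*8 - 28*-16)=400, (28*15 - 17*8)=284, (17*34 - -35*15)=1103, (-35*6 - -13*34)=232, (-13*-29 - -28*6)=545; twice the area = |2838| = 2838; area = 1419; answer 1419
Stage 2: S1 = 1419; threaded value p + q = 1420; m = 7; a(2) = -3*(50) + 1*(7) = -143; iterating: a(2)=-143, a(3)=479, a(4)=-1580, a(5)=5219, a(6)=-17237, a(7)=56930, a(8)=-188027, a(9)=621011, a(10)=-2051060, a(11)=6774191, a(12)=-22373633, a(13)=73895090, a(14)=-244058903; answer -244058903

-244058903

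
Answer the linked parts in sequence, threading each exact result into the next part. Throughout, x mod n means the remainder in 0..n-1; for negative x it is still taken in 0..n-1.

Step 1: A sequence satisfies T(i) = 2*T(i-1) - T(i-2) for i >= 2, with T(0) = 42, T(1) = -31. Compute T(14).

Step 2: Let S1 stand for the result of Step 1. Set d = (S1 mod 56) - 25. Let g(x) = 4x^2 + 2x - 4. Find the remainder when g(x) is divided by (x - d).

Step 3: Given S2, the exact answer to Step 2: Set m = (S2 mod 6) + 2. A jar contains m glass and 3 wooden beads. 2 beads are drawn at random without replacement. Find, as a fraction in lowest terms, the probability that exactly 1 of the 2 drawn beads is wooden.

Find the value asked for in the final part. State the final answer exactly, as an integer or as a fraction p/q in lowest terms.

Step 1: T(2) = 2*(-31) - 1*(42) = -104; iterating: T(2)=-104, T(3)=-177, T(4)=-250, T(5)=-323, T(6)=-396, T(7)=-469, T(8)=-542, T(9)=-615, T(10)=-688, T(11)=-761, T(12)=-834, T(13)=-907, T(14)=-980; answer -980
Step 2: S1 = -980; d = 3; remainder = value at the root: 4*(3)^2 + 2*(3)^1 - 4 = (36) + (6) + (-4) = 38; answer 38
Step 3: S2 = 38; m = 4; total draws C(7,2) = 21; favorable C(3,1)*C(4,1) = 12; P = 4/7; answer 4/7

4/7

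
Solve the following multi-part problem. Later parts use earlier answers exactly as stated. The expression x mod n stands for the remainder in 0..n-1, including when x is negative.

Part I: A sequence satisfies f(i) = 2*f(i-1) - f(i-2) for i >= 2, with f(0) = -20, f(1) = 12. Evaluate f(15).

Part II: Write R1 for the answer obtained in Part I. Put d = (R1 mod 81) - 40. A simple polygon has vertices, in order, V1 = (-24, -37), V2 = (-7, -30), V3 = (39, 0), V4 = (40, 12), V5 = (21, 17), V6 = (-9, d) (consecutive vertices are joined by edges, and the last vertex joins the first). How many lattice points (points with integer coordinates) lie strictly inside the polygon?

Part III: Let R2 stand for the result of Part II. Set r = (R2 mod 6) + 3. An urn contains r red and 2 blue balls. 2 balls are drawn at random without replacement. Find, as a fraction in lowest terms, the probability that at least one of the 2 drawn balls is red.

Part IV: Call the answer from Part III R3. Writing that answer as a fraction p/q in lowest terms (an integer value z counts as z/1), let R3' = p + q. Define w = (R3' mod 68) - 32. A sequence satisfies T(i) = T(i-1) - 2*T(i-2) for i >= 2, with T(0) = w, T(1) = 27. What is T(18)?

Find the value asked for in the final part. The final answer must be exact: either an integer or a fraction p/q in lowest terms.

Part I: f(2) = 2*(12) - 1*(-20) = 44; iterating: f(2)=44, f(3)=76, f(4)=108, f(5)=140, f(6)=172, f(7)=204, f(8)=236, f(9)=268, f(10)=300, f(11)=332, f(12)=364, f(13)=396, f(14)=428, f(15)=460; answer 460
Part II: R1 = 460; d = 15; cross terms: (-24*-30 - -7*-37)=461, (-7*0 - 39*-30)=1170, (39*12 - 40*0)=468, (40*17 - 21*12)=428, (21*15 - -9*17)=468, (-9*-37 - -24*15)=693; twice the area = |3688| = 3688; area = 1844; boundary points = 1 + 2 + 1 + 1 + 2 + 1 = 8; strictly interior points = area - boundary/2 + 1 = 1841; answer 1841
Part III: R2 = 1841; r = 8; total draws C(10,2) = 45; complement C(2,2) = 1; favorable 45 - 1 = 44; P = 44/45; answer 44/45
Part IV: R3 = 44/45; threaded value p + q = 89; w = -11; T(2) = 1*(27) - 2*(-11) = 49; iterating: T(2)=49, T(3)=-5, T(4)=-103, T(5)=-93, T(6)=113, T(7)=299, T(8)=73, T(9)=-525, T(10)=-671, T(11)=379, T(12)=1721, T(13)=963, T(14)=-2479, T(15)=-4405, T(16)=553, T(17)=9363, T(18)=8257; answer 8257

8257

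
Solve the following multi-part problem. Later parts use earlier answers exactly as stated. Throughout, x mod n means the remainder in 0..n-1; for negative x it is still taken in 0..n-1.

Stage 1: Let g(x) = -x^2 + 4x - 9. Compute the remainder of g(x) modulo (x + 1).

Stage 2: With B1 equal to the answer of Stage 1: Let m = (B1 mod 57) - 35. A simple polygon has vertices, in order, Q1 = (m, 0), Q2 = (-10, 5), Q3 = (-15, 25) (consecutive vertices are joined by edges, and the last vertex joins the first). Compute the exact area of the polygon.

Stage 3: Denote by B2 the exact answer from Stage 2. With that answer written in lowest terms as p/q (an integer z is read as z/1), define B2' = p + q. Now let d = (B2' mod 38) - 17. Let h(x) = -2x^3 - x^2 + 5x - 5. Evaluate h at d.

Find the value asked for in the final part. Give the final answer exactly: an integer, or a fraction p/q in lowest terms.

-8373

Stage 1: remainder = value at the root: -1*(-1)^2 + 4*(-1)^1 - 9 = (-1) + (-4) + (-9) = -14; answer -14
Stage 2: B1 = -14; m = 8; cross terms: (8*5 - -10*0)=40, (-10*25 - -15*5)=-175, (-15*0 - 8*25)=-200; twice the area = |-335| = 335; area = 335/2; answer 335/2
Stage 3: B2 = 335/2; threaded value p + q = 337; d = 16; -2*(16)^3 - 1*(16)^2 + 5*(16)^1 - 5 = (-8192) + (-256) + (80) + (-5) = -8373; answer -8373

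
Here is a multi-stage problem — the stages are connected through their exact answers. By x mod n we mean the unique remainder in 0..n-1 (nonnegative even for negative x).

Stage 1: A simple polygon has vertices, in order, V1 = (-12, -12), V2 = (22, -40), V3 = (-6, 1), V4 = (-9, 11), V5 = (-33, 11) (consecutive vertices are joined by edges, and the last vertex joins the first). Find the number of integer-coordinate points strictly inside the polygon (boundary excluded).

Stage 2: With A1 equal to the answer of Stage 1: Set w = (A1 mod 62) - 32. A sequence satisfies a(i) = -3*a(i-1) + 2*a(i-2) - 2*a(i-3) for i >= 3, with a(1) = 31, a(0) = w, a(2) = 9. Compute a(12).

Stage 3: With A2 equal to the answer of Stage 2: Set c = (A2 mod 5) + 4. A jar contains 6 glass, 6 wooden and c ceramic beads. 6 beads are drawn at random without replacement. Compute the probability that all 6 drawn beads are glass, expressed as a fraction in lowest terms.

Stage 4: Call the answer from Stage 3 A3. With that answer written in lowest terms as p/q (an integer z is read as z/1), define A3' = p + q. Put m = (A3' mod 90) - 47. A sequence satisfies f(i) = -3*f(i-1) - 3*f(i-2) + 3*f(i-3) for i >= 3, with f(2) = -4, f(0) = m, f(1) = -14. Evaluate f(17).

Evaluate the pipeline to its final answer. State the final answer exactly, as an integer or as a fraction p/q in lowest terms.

Stage 1: cross terms: (-12*-40 - 22*-12)=744, (22*1 - -6*-40)=-218, (-6*11 - -9*1)=-57, (-9*11 - -33*11)=264, (-33*-12 - -12*11)=528; twice the area = |1261| = 1261; area = 1261/2; boundary points = 2 + 1 + 1 + 24 + 1 = 29; strictly interior points = area - boundary/2 + 1 = 617; answer 617
Stage 2: A1 = 617; w = 27; a(3) = -3*(9) + 2*(31) - 2*(27) = -19; iterating: a(3)=-19, a(4)=13, a(5)=-95, a(6)=349, a(7)=-1263, a(8)=4677, a(9)=-17255, a(10)=63645, a(11)=-234799, a(12)=866197; answer 866197
Stage 3: A2 = 866197; c = 6; total draws C(18,6) = 18564; favorable C(6,6) = 1; P = 1/18564; answer 1/18564
Stage 4: A3 = 1/18564; threaded value p + q = 18565; m = -22; f(3) = -3*(-4) - 3*(-14) + 3*(-22) = -12; iterating: f(3)=-12, f(4)=6, f(5)=6, f(6)=-72, f(7)=216, f(8)=-414, f(9)=378, f(10)=756, f(11)=-4644, f(12)=12798, f(13)=-22194, f(14)=14256, f(15)=62208, f(16)=-295974, f(17)=744066; answer 744066

744066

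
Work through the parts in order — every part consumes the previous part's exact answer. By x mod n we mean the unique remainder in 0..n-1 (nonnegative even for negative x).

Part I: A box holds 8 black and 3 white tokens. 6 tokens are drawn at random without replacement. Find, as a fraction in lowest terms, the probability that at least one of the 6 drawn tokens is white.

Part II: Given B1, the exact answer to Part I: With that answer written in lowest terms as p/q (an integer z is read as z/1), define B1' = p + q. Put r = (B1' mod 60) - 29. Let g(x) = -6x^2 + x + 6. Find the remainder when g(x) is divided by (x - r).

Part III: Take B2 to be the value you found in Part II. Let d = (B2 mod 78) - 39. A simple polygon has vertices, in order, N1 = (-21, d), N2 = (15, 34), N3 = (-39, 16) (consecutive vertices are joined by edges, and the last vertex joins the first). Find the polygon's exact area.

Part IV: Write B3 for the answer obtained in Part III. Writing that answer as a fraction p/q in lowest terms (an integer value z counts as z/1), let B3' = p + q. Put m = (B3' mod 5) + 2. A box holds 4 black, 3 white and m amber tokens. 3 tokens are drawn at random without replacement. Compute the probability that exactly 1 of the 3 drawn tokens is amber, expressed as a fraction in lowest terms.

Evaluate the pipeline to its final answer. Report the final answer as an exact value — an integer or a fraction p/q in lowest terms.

28/55

Part I: total draws C(11,6) = 462; complement C(8,6) = 28; favorable 462 - 28 = 434; P = 31/33; answer 31/33
Part II: B1 = 31/33; threaded value p + q = 64; r = -25; remainder = value at the root: -6*(-25)^2 + 1*(-25)^1 + 6 = (-3750) + (-25) + (6) = -3769; answer -3769
Part III: B2 = -3769; d = 14; cross terms: (-21*34 - 15*14)=-924, (15*16 - -39*34)=1566, (-39*14 - -21*16)=-210; twice the area = |432| = 432; area = 216; answer 216
Part IV: B3 = 216; threaded value p + q = 217; m = 4; total draws C(11,3) = 165; favorable C(4,1)*C(7,2) = 84; P = 28/55; answer 28/55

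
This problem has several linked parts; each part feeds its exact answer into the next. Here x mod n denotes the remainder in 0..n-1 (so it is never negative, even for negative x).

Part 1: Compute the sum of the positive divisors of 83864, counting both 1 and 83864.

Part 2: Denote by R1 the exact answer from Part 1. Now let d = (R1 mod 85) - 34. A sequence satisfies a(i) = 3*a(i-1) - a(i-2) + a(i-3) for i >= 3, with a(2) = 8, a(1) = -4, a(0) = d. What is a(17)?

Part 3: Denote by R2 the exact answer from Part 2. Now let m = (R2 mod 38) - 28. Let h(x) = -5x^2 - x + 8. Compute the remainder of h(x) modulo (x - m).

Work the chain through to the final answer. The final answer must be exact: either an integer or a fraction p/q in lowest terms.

Part 1: 83864 = 2^3 * 11 * 953; sigma = (1 + 2 + 4 + 8) * (1 + 11) * (1 + 953) = 15 * 12 * 954 = 171720; answer 171720
Part 2: R1 = 171720; d = -14; a(3) = 3*(8) - 1*(-4) + 1*(-14) = 14; iterating: a(3)=14, a(4)=30, a(5)=84, a(6)=236, a(7)=654, a(8)=1810, a(9)=5012, a(10)=13880, a(11)=38438, a(12)=106446, a(13)=294780, a(14)=816332, a(15)=2260662, a(16)=6260434, a(17)=17336972; answer 17336972
Part 3: R2 = 17336972; m = -24; remainder = value at the root: -5*(-24)^2 - 1*(-24)^1 + 8 = (-2880) + (24) + (8) = -2848; answer -2848

-2848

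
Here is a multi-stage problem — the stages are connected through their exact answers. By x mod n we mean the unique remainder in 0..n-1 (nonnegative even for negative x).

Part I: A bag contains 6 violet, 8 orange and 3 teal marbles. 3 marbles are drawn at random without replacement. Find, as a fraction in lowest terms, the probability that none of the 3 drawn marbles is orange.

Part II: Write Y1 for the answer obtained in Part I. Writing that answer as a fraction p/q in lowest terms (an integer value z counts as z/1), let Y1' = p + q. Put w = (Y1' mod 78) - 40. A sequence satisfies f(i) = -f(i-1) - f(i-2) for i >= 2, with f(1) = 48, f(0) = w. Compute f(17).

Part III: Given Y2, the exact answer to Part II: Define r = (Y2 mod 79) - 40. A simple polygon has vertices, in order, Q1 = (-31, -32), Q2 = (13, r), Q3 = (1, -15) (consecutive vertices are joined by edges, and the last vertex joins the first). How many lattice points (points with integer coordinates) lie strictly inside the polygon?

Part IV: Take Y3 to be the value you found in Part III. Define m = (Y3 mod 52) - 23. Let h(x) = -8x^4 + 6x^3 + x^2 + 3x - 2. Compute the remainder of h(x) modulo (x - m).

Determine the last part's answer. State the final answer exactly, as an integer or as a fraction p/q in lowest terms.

Part I: total draws C(17,3) = 680; favorable C(9,3) = 84; P = 21/170; answer 21/170
Part II: Y1 = 21/170; threaded value p + q = 191; w = -5; f(2) = -1*(48) - 1*(-5) = -43; iterating: f(2)=-43, f(3)=-5, f(4)=48, f(5)=-43, f(6)=-5, f(7)=48, f(8)=-43, f(9)=-5, f(10)=48, f(11)=-43, f(12)=-5, f(13)=48, f(14)=-43, f(15)=-5, f(16)=48, f(17)=-43; answer -43
Part III: Y2 = -43; r = -4; cross terms: (-31*-4 - 13*-32)=540, (13*-15 - 1*-4)=-191, (1*-32 - -31*-15)=-497; twice the area = |-148| = 148; area = 74; boundary points = 4 + 1 + 1 = 6; strictly interior points = area - boundary/2 + 1 = 72; answer 72
Part IV: Y3 = 72; m = -3; remainder = value at the root: -8*(-3)^4 + 6*(-3)^3 + 1*(-3)^2 + 3*(-3)^1 - 2 = (-648) + (-162) + (9) + (-9) + (-2) = -812; answer -812

-812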